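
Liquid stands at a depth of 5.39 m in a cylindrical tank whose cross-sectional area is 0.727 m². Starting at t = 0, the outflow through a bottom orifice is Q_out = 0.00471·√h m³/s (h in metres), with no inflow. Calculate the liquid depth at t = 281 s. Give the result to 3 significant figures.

With no inflow, A dh/dt = −0.00471 √h.
∫ h^(−1/2) dh = −(0.00471/A) ∫ dt, giving 2√h = 2√h₀ − (0.00471/A) t.
√h = √5.39 − 0.00471·281/(2·0.727) = 2.3216 − 0.91025 = 1.4114.
h = 1.4114² = 1.9920 m.

1.99 m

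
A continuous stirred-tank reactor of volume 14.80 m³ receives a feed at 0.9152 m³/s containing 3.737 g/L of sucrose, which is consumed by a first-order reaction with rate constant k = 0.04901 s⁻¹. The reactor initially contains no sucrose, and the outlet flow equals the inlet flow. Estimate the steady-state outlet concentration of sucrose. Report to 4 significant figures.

V dC/dt = Q(C_in − C) − k V C.
At steady state: 0 = Q C_in − (Q + kV) C_ss, so C_ss = Q C_in/(Q + kV).
C_ss = 0.9152·3.737/(0.9152 + 0.04901·14.80) = 3.42010/1.64055 = 2.08473 g/L.

2.085 g/L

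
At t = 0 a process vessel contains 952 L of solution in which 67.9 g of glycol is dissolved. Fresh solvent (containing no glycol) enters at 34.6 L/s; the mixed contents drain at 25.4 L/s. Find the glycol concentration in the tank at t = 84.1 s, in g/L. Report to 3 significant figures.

0.00762 g/L

Total volume: dV/dt = Q_in − Q_out = 9.2000 L/s, so V(t) = 952 + 9.2000 t and V(84.1) = 1725.7 L.
No glycol enters, so dm/dt = −Q_out · (m/V).
dm/m = −Q_out dt/(V₀ + 9.2000 t); integrating gives ln(m/m₀) = −(Q_out/(Q_in−Q_out)) ln(V/V₀).
m = m₀ (V₀/V)^(Q_out/(Q_in−Q_out)) = 67.9 × (952/1725.7)^(2.7609) = 13.142 g.
C = m/V = 13.142/1725.7 = 0.0076151 g/L.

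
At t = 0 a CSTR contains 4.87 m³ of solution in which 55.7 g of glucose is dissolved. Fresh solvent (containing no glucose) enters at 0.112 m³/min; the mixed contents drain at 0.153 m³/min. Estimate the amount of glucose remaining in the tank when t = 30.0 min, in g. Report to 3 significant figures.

Total volume: dV/dt = Q_in − Q_out = -0.041000 m³/min, so V(t) = 4.87 − 0.041000 t and V(30.0) = 3.6400 m³.
Solute balance: dm/dt = 0 − Q_out C = −Q_out m/V(t).
dm/m = −Q_out dt/(V₀ − 0.041000 t); integrating gives ln(m/m₀) = −(Q_out/(Q_in−Q_out)) ln(V/V₀).
m = m₀ (V₀/V)^(Q_out/(Q_in−Q_out)) = 55.7 × (4.87/3.6400)^(-3.7317) = 18.796 g.

18.8 g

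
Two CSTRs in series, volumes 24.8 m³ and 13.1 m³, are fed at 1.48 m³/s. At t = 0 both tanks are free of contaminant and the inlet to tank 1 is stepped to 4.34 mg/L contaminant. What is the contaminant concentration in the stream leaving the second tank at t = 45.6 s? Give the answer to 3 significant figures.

3.76 mg/L

Species balance on tank i: dCᵢ/dt = (Cᵢ₋₁ − Cᵢ)/τᵢ with τᵢ = Vᵢ/Q.
τ₁ = 24.8/1.48 = 16.757 s; τ₂ = 13.1/1.48 = 8.8514 s.
Tank 1: C₁ = C_in(1 − e^(−t/τ₁)). Tank 2 (τ₁ ≠ τ₂): C₂ = C_in[1 − (τ₁ e^(−t/τ₁) − τ₂ e^(−t/τ₂))/(τ₁ − τ₂)].
At t = 45.6: e^(−t/τ₁) = 0.065790, e^(−t/τ₂) = 0.0057892.
C₂ = 4.34·[1 − (16.757·0.065790 − 8.8514·0.0057892)/(7.9054)] = 4.34·0.86703 = 3.7629 mg/L.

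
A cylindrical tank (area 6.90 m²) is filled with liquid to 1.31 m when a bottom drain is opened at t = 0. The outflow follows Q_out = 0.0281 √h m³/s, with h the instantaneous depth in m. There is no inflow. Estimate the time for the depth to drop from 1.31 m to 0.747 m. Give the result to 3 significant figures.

Unsteady balance on liquid volume: A dh/dt = −0.0281 √h.
This is separable: 2 d(√h)/dt = −0.0281/A, so √h = √h₀ − (0.0281/(2A)) t.
t = 2A(√h₀ − √h)/0.0281 = 2·6.90·(√1.31 − √0.747)/0.0281
  = 13.800 × (1.1446 − 0.86429) / 0.0281 = 137.64 s.

138 s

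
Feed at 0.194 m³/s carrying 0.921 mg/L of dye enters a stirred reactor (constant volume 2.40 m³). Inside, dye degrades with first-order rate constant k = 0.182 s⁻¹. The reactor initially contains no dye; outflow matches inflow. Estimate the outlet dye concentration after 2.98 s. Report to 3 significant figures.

0.154 mg/L

Species balance: V dC/dt = Q C_in − Q C − k V C.
dC/dt = (Q/V) C_in − (Q/V + k) C; effective rate a = Q/V + k = 0.080833 + 0.182 = 0.26283 s⁻¹.
C_ss = Q C_in/(Q + kV) = 0.28325 mg/L; C(t) = C_ss + (C₀ − C_ss) e^(−a t).
C(2.98) = 0.28325 + (-0.28325)·e^(−0.26283·2.98) = 0.28325 + (-0.28325)·0.45692 = 0.15383 mg/L.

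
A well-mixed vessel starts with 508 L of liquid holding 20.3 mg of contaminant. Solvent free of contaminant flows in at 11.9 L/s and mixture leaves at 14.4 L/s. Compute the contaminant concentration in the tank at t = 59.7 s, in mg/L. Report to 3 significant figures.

0.00763 mg/L

Total volume: dV/dt = Q_in − Q_out = -2.5000 L/s, so V(t) = 508 − 2.5000 t and V(59.7) = 358.75 L.
Species balance (pure solvent in): dm/dt = −Q_out · m/V(t).
Separate: dm/m = −Q_out dt/V(t) ⇒ ln(m/m₀) = −(Q_out/(Q_in−Q_out)) ln(V/V₀).
m = m₀ (V₀/V)^(Q_out/(Q_in−Q_out)) = 20.3 × (508/358.75)^(-5.7600) = 2.7373 mg.
C = m/V = 2.7373/358.75 = 0.0076301 mg/L.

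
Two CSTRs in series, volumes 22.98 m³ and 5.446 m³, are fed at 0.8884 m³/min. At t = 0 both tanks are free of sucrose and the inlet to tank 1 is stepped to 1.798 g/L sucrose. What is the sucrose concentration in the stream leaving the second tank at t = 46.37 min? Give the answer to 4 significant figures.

Each tank obeys Vᵢ dCᵢ/dt = Q(Cᵢ₋₁ − Cᵢ), so τᵢ = Vᵢ/Q.
τ₁ = 22.98/0.8884 = 25.8667 min; τ₂ = 5.446/0.8884 = 6.13012 min.
Solving the cascade with C₁(0)=C₂(0)=0 gives C₂(t) = C_in[1 − (τ₁ e^(−t/τ₁) − τ₂ e^(−t/τ₂))/(τ₁ − τ₂)].
At t = 46.37: e^(−t/τ₁) = 0.166518, e^(−t/τ₂) = 0.000518647.
C₂ = 1.798·[1 − (25.8667·0.166518 − 6.13012·0.000518647)/(19.7366)] = 1.798·0.781923 = 1.40590 g/L.

1.406 g/L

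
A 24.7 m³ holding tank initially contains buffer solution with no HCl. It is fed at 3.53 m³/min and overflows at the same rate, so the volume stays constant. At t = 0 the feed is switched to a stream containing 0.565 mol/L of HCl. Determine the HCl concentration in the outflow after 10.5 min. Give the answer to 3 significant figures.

Species balance on the tank: V dC/dt = Q(C_in − C).
So dC/dt = (C_in − C)/τ with τ = V/Q = 24.7/3.53 = 6.9972 min.
Integrating: C(t) = C_in + (C₀ − C_in) e^(−t/τ).
C(10.5) = 0.565 + (0 − 0.565)·e^(−10.5/6.9972) = 0.565 + (-0.56500)·0.22299 = 0.43901 mol/L.

0.439 mol/L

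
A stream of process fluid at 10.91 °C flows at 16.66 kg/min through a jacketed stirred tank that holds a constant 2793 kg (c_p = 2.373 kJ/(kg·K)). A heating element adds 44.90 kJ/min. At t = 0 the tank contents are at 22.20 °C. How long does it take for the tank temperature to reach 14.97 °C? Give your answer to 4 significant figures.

208.7 min

M c_p dT/dt = ṁ c_p (T_in − T) + Q̇.
τ = M/ṁ = 167.647 min; T_ss = T_in + Q̇/(ṁ c_p) = 12.0457 °C.
T(t) = T_ss + (T₀ − T_ss) e^(−t/τ). Set T = 14.97:
e^(−t/τ) = (14.97 − 12.0457)/(22.20 − 12.0457) = 0.287985
t = −167.647 · ln(0.287985) = 208.695 min.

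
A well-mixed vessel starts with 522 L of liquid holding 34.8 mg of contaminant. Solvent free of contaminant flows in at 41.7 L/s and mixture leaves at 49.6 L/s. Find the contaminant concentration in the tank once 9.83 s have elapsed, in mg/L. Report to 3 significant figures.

0.0285 mg/L

Let m(t) be the amount of contaminant. Volume: V(t) = V₀ + (Q_in − Q_out) t = 522 − 7.9000 t; V(9.83) = 444.34 L.
Species balance (pure solvent in): dm/dt = −Q_out · m/V(t).
Separate: dm/m = −Q_out dt/V(t) ⇒ ln(m/m₀) = −(Q_out/(Q_in−Q_out)) ln(V/V₀).
m = m₀ (V₀/V)^(Q_out/(Q_in−Q_out)) = 34.8 × (522/444.34)^(-6.2785) = 12.659 mg.
C = m/V = 12.659/444.34 = 0.028488 mg/L.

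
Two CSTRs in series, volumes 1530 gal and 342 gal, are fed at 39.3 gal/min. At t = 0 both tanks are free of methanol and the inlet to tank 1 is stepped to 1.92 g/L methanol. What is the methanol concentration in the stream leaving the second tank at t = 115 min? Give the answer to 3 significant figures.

Time constants: τᵢ = Vᵢ/Q for each well-mixed tank.
τ₁ = 1530/39.3 = 38.931 min; τ₂ = 342/39.3 = 8.7023 min.
Solving the cascade with C₁(0)=C₂(0)=0 gives C₂(t) = C_in[1 − (τ₁ e^(−t/τ₁) − τ₂ e^(−t/τ₂))/(τ₁ − τ₂)].
At t = 115: e^(−t/τ₁) = 0.052135, e^(−t/τ₂) = 1.8232e-06.
C₂ = 1.92·[1 − (38.931·0.052135 − 8.7023·1.8232e-06)/(30.229)] = 1.92·0.93286 = 1.7911 g/L.

1.79 g/L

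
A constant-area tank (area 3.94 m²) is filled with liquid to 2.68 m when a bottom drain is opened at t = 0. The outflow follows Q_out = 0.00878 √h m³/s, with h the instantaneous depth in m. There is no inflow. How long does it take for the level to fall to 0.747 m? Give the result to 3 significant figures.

With no inflow, A dh/dt = −0.00878 √h.
This is separable: 2 d(√h)/dt = −0.00878/A, so √h = √h₀ − (0.00878/(2A)) t.
t = 2A(√h₀ − √h)/0.00878 = 2·3.94·(√2.68 − √0.747)/0.00878
  = 7.8800 × (1.6371 − 0.86429) / 0.00878 = 693.56 s.

694 s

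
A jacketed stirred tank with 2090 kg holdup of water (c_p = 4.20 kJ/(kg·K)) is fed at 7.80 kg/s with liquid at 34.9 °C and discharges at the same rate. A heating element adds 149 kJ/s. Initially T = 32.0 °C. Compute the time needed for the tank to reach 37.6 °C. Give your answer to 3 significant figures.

First-law balance (no shaft work): M c_p dT/dt = ṁ c_p (T_in − T) + 149.
τ = M/ṁ = 267.95 s; T_ss = T_in + Q̇/(ṁ c_p) = 39.448 °C.
T(t) = T_ss + (T₀ − T_ss) e^(−t/τ). Set T = 37.6:
e^(−t/τ) = (37.6 − 39.448)/(32.0 − 39.448) = 0.24814
t = −267.95 · ln(0.24814) = 373.45 s.

373 s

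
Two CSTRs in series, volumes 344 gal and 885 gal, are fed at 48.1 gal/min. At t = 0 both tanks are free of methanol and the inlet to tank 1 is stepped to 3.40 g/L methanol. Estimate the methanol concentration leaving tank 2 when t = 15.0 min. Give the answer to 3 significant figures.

Species balance on tank i: dCᵢ/dt = (Cᵢ₋₁ − Cᵢ)/τᵢ with τᵢ = Vᵢ/Q.
τ₁ = 344/48.1 = 7.1518 min; τ₂ = 885/48.1 = 18.399 min.
Solving the cascade with C₁(0)=C₂(0)=0 gives C₂(t) = C_in[1 − (τ₁ e^(−t/τ₁) − τ₂ e^(−t/τ₂))/(τ₁ − τ₂)].
At t = 15.0: e^(−t/τ₁) = 0.12278, e^(−t/τ₂) = 0.44253.
C₂ = 3.40·[1 − (7.1518·0.12278 − 18.399·0.44253)/(-11.247)] = 3.40·0.35416 = 1.2041 g/L.

1.20 g/L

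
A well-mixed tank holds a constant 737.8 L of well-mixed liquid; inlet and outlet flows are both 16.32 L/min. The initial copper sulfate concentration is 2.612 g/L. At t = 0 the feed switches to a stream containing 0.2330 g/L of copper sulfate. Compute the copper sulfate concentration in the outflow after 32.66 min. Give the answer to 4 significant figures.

1.388 g/L

Unsteady species balance (constant V, well mixed): V dC/dt = Q(C_in − C).
Time constant τ = V/Q = 737.8/16.32 = 45.2083 min.
C approaches C_in exponentially: C(t) = C_in + (C₀ − C_in) e^(−t/τ).
C(32.66) = 0.2330 + (2.612 − 0.2330)·e^(−32.66/45.2083) = 0.2330 + (2.37900)·0.485569 = 1.38817 g/L.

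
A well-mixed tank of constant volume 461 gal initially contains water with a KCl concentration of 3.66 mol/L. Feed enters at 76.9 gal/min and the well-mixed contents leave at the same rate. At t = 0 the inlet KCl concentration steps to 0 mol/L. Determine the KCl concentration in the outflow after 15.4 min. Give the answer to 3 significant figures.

0.280 mol/L

Species balance on the tank: V dC/dt = Q(C_in − C).
Time constant τ = V/Q = 461/76.9 = 5.9948 min.
This is linear first-order; C(t) = C_in + (C₀ − C_in) e^(−t/τ).
C(15.4) = 0 + (3.66 − 0)·e^(−15.4/5.9948) = 0 + (3.6600)·0.076620 = 0.28043 mol/L.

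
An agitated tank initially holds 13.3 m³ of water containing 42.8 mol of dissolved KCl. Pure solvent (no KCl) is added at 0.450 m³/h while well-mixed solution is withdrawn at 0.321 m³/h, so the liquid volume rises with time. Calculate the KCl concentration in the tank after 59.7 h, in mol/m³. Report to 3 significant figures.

0.654 mol/m³

Total volume: dV/dt = Q_in − Q_out = 0.12900 m³/h, so V(t) = 13.3 + 0.12900 t and V(59.7) = 21.001 m³.
Solute balance: dm/dt = 0 − Q_out C = −Q_out m/V(t).
Separate: dm/m = −Q_out dt/V(t) ⇒ ln(m/m₀) = −(Q_out/(Q_in−Q_out)) ln(V/V₀).
m = m₀ (V₀/V)^(Q_out/(Q_in−Q_out)) = 42.8 × (13.3/21.001)^(2.4884) = 13.733 mol.
C = m/V = 13.733/21.001 = 0.65391 mol/m³.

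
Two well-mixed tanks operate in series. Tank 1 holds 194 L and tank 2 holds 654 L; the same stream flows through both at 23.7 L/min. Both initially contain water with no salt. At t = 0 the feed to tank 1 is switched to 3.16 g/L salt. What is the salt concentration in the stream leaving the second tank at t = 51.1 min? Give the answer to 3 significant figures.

Species balance on tank i: dCᵢ/dt = (Cᵢ₋₁ − Cᵢ)/τᵢ with τᵢ = Vᵢ/Q.
τ₁ = 194/23.7 = 8.1857 min; τ₂ = 654/23.7 = 27.595 min.
Solving the cascade with C₁(0)=C₂(0)=0 gives C₂(t) = C_in[1 − (τ₁ e^(−t/τ₁) − τ₂ e^(−t/τ₂))/(τ₁ − τ₂)].
At t = 51.1: e^(−t/τ₁) = 0.0019447, e^(−t/τ₂) = 0.15696.
C₂ = 3.16·[1 − (8.1857·0.0019447 − 27.595·0.15696)/(-19.409)] = 3.16·0.77767 = 2.4574 g/L.

2.46 g/L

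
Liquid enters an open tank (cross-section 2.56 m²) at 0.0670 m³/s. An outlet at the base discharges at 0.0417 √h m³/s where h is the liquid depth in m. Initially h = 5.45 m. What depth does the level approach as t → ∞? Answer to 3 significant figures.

2.58 m

A dh/dt = Q_in − 0.0417 √h. Steady state requires inflow = outflow:
Q_in = 0.0417 √h_ss ⇒ √h_ss = 0.0670/0.0417 = 1.6067.
h_ss = 1.6067² = 2.5815 m. (Since h₀ = 5.45 m > h_ss, the level will fall toward this value.)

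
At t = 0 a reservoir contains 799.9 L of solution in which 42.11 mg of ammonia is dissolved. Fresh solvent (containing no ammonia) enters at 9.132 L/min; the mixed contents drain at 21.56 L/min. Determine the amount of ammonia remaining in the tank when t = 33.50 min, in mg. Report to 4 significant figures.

Let m(t) be the amount of ammonia. Volume: V(t) = V₀ + (Q_in − Q_out) t = 799.9 − 12.4280 t; V(33.50) = 383.562 L.
No ammonia enters, so dm/dt = −Q_out · (m/V).
Separate: dm/m = −Q_out dt/V(t) ⇒ ln(m/m₀) = −(Q_out/(Q_in−Q_out)) ln(V/V₀).
m = m₀ (V₀/V)^(Q_out/(Q_in−Q_out)) = 42.11 × (799.9/383.562)^(-1.73479) = 11.7663 mg.

11.77 mg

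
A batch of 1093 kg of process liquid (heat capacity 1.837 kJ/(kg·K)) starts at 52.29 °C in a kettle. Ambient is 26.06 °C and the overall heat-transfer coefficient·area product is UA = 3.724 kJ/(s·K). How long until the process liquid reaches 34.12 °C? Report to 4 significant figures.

M c_p dT/dt = −UA(T − T_amb).
τ = M c_p/UA = 539.162 s; T_ss = T_amb = 26.0600 °C.
T(t) = T_ss + (T₀ − T_ss)e^(−t/τ); set T = 34.12:
t = −τ ln[(T − T_ss)/(T₀ − T_ss)] = −539.162 · ln(0.307282) = 636.206 s.

636.2 s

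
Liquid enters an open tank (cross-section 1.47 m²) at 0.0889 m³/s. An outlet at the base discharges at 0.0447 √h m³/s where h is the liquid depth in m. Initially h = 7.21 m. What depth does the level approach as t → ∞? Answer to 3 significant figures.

Volume balance on the tank: A dh/dt = Q_in − 0.0447 √h. At steady state dh/dt = 0:
Q_in = 0.0447 √h_ss ⇒ √h_ss = 0.0889/0.0447 = 1.9888.
h_ss = 1.9888² = 3.9554 m. (Since h₀ = 7.21 m > h_ss, the level will fall toward this value.)

3.96 m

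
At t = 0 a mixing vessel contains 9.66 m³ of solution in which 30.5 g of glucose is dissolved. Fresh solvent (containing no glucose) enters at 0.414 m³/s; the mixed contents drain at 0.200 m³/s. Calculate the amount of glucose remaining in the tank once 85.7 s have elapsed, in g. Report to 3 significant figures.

11.3 g

Let m(t) be the amount of glucose. Volume: V(t) = V₀ + (Q_in − Q_out) t = 9.66 + 0.21400 t; V(85.7) = 28.000 m³.
Solute balance: dm/dt = 0 − Q_out C = −Q_out m/V(t).
Separate: dm/m = −Q_out dt/V(t) ⇒ ln(m/m₀) = −(Q_out/(Q_in−Q_out)) ln(V/V₀).
m = m₀ (V₀/V)^(Q_out/(Q_in−Q_out)) = 30.5 × (9.66/28.000)^(0.93458) = 11.281 g.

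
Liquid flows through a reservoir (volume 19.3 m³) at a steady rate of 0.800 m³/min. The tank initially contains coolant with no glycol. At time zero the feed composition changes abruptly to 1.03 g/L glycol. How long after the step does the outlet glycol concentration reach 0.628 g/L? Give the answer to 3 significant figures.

Species balance: V dC/dt = Q(C_in − C) ⇒ τ = V/Q = 24.125 min.
C(t) = C_in + (C₀ − C_in) e^(−t/τ). Set C = 0.628 and solve for t:
e^(−t/τ) = (C − C_in)/(C₀ − C_in) = (0.628 − 1.03)/(0 − 1.03) = 0.39029
t = −τ ln(…) = 24.125 × 0.94086 = 22.698 min.

22.7 min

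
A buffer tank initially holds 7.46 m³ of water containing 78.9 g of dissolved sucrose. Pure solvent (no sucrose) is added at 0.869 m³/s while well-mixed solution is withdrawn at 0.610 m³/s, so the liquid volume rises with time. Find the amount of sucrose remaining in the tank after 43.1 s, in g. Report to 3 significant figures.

9.15 g

Total volume: dV/dt = Q_in − Q_out = 0.25900 m³/s, so V(t) = 7.46 + 0.25900 t and V(43.1) = 18.623 m³.
Species balance (pure solvent in): dm/dt = −Q_out · m/V(t).
dm/m = −Q_out dt/(V₀ + 0.25900 t); integrating gives ln(m/m₀) = −(Q_out/(Q_in−Q_out)) ln(V/V₀).
m = m₀ (V₀/V)^(Q_out/(Q_in−Q_out)) = 78.9 × (7.46/18.623)^(2.3552) = 9.1481 g.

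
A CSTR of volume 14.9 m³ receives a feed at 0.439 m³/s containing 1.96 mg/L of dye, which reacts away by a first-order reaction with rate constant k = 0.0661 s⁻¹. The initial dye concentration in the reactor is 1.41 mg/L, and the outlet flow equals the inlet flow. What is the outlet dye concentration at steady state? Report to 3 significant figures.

0.604 mg/L

Species balance: V dC/dt = Q C_in − Q C − k V C.
Steady state (dC/dt = 0): C_ss = Q C_in/(Q + kV) = C_in/(1 + kV/Q).
C_ss = 0.439·1.96/(0.439 + 0.0661·14.9) = 0.86044/1.4239 = 0.60429 mg/L.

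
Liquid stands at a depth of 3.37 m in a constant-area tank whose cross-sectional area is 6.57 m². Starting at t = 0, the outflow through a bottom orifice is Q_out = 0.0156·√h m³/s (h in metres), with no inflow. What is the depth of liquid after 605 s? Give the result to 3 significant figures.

1.25 m

A dh/dt = −Q_out = −0.0156 √h.
This is separable: 2 d(√h)/dt = −0.0156/A, so √h = √h₀ − (0.0156/(2A)) t.
√h = √3.37 − 0.0156·605/(2·6.57) = 1.8358 − 0.71826 = 1.1175.
h = 1.1175² = 1.2488 m.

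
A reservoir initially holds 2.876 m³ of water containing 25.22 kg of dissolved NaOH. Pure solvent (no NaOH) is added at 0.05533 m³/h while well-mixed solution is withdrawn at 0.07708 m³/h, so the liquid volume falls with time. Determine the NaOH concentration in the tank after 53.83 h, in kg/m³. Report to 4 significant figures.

Total volume: dV/dt = Q_in − Q_out = -0.0217500 m³/h, so V(t) = 2.876 − 0.0217500 t and V(53.83) = 1.70520 m³.
No NaOH enters, so dm/dt = −Q_out · (m/V).
Separate: dm/m = −Q_out dt/V(t) ⇒ ln(m/m₀) = −(Q_out/(Q_in−Q_out)) ln(V/V₀).
m = m₀ (V₀/V)^(Q_out/(Q_in−Q_out)) = 25.22 × (2.876/1.70520)^(-3.54391) = 3.95574 kg.
C = m/V = 3.95574/1.70520 = 2.31981 kg/m³.

2.320 kg/m³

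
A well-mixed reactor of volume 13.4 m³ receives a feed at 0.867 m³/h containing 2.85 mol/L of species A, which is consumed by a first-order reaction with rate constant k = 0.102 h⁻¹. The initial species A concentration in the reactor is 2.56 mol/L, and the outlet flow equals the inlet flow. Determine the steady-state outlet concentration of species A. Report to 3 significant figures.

1.11 mol/L

Accumulation = in − out − consumed: V dC/dt = Q C_in − Q C − k V C.
At steady state: 0 = Q C_in − (Q + kV) C_ss, so C_ss = Q C_in/(Q + kV).
C_ss = 0.867·2.85/(0.867 + 0.102·13.4) = 2.4710/2.2338 = 1.1062 mol/L.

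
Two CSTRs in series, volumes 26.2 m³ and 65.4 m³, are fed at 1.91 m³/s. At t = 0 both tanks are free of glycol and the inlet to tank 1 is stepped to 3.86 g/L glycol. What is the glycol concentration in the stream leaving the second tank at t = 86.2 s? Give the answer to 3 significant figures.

3.35 g/L

Species balance on tank i: dCᵢ/dt = (Cᵢ₋₁ − Cᵢ)/τᵢ with τᵢ = Vᵢ/Q.
τ₁ = 26.2/1.91 = 13.717 s; τ₂ = 65.4/1.91 = 34.241 s.
Solving the cascade with C₁(0)=C₂(0)=0 gives C₂(t) = C_in[1 − (τ₁ e^(−t/τ₁) − τ₂ e^(−t/τ₂))/(τ₁ − τ₂)].
At t = 86.2: e^(−t/τ₁) = 0.0018658, e^(−t/τ₂) = 0.080664.
C₂ = 3.86·[1 − (13.717·0.0018658 − 34.241·0.080664)/(-20.524)] = 3.86·0.86667 = 3.3453 g/L.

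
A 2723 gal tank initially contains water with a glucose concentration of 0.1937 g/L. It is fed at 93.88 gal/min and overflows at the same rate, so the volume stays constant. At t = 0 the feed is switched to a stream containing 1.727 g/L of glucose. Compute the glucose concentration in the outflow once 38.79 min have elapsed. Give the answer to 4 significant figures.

1.324 g/L

Species balance on the tank: V dC/dt = Q(C_in − C).
Rewrite as dC/dt + C/τ = C_in/τ, τ = V/Q = 29.0051 min.
Integrating: C(t) = C_in + (C₀ − C_in) e^(−t/τ).
C(38.79) = 1.727 + (0.1937 − 1.727)·e^(−38.79/29.0051) = 1.727 + (-1.53330)·0.262540 = 1.32445 g/L.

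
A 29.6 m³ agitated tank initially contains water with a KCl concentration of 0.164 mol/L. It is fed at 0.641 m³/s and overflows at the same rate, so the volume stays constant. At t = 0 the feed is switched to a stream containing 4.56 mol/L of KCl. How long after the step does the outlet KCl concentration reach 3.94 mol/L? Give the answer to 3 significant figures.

90.4 s

Species balance: V dC/dt = Q(C_in − C) ⇒ τ = V/Q = 46.178 s.
C(t) = C_in + (C₀ − C_in) e^(−t/τ). Set C = 3.94 and solve for t:
e^(−t/τ) = (C − C_in)/(C₀ − C_in) = (3.94 − 4.56)/(0.164 − 4.56) = 0.14104
t = −τ ln(…) = 46.178 × 1.9587 = 90.450 s.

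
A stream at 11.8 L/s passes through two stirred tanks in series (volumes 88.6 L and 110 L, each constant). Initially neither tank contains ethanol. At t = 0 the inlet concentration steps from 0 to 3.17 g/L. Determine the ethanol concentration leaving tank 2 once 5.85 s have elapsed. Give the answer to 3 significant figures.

0.492 g/L

Time constants: τᵢ = Vᵢ/Q for each well-mixed tank.
τ₁ = 88.6/11.8 = 7.5085 s; τ₂ = 110/11.8 = 9.3220 s.
Solving the cascade with C₁(0)=C₂(0)=0 gives C₂(t) = C_in[1 − (τ₁ e^(−t/τ₁) − τ₂ e^(−t/τ₂))/(τ₁ − τ₂)].
At t = 5.85: e^(−t/τ₁) = 0.45881, e^(−t/τ₂) = 0.53390.
C₂ = 3.17·[1 − (7.5085·0.45881 − 9.3220·0.53390)/(-1.8136)] = 3.17·0.15521 = 0.49201 g/L.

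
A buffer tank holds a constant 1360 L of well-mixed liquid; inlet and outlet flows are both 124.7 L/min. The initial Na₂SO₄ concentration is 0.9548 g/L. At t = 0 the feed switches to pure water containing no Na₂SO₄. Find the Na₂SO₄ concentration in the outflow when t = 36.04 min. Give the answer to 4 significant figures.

Accumulation = in − out for the solute gives V dC/dt = Q(C_in − C).
Time constant τ = V/Q = 1360/124.7 = 10.9062 min.
This is linear first-order; C(t) = C_in + (C₀ − C_in) e^(−t/τ).
C(36.04) = 0 + (0.9548 − 0)·e^(−36.04/10.9062) = 0 + (0.954800)·0.0367157 = 0.0350562 g/L.

0.03506 g/L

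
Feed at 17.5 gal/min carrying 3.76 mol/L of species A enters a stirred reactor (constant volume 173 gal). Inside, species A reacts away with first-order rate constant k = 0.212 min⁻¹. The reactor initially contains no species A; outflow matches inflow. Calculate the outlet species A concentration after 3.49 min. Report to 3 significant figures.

Species balance: V dC/dt = Q C_in − Q C − k V C.
This is linear with rate a = Q/V + k = 0.31316 min⁻¹.
C_ss = Q C_in/(Q + kV) = 1.2146 mol/L; C(t) = C_ss + (C₀ − C_ss) e^(−a t).
C(3.49) = 1.2146 + (-1.2146)·e^(−0.31316·3.49) = 1.2146 + (-1.2146)·0.33524 = 0.80739 mol/L.

0.807 mol/L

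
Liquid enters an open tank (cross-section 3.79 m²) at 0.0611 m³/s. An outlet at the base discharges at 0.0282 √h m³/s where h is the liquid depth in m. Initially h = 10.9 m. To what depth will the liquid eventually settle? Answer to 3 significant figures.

4.69 m

A dh/dt = Q_in − 0.0282 √h. Steady state requires inflow = outflow:
Q_in = 0.0282 √h_ss ⇒ √h_ss = 0.0611/0.0282 = 2.1667.
h_ss = 2.1667² = 4.6944 m. (Since h₀ = 10.9 m > h_ss, the level will fall toward this value.)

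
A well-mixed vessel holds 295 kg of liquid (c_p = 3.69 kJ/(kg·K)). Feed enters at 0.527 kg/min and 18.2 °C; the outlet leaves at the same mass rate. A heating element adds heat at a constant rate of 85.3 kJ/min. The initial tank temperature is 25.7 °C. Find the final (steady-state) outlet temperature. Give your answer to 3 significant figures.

62.1 °C

First-law balance (no shaft work): M c_p dT/dt = ṁ c_p (T_in − T) + 85.3.
At steady state dT/dt = 0 ⇒ T_ss = T_in + Q̇/(ṁ c_p) = 18.2 + 85.3/(0.527·3.69) = 62.064 °C.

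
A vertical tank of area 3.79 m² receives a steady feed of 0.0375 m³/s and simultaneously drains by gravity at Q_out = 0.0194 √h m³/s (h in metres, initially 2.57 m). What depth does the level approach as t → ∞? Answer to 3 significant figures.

3.74 m

A dh/dt = Q_in − 0.0194 √h. Steady state requires inflow = outflow:
Q_in = 0.0194 √h_ss ⇒ √h_ss = 0.0375/0.0194 = 1.9330.
h_ss = 1.9330² = 3.7364 m. (Since h₀ = 2.57 m < h_ss, the level will rise toward this value.)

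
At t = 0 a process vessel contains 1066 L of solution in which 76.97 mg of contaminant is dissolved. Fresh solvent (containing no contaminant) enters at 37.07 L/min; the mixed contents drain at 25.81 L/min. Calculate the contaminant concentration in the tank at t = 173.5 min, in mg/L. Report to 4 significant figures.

0.002343 mg/L

Total volume: dV/dt = Q_in − Q_out = 11.2600 L/min, so V(t) = 1066 + 11.2600 t and V(173.5) = 3019.61 L.
No contaminant enters, so dm/dt = −Q_out · (m/V).
dm/m = −Q_out dt/(V₀ + 11.2600 t); integrating gives ln(m/m₀) = −(Q_out/(Q_in−Q_out)) ln(V/V₀).
m = m₀ (V₀/V)^(Q_out/(Q_in−Q_out)) = 76.97 × (1066/3019.61)^(2.29218) = 7.07636 mg.
C = m/V = 7.07636/3019.61 = 0.00234347 mg/L.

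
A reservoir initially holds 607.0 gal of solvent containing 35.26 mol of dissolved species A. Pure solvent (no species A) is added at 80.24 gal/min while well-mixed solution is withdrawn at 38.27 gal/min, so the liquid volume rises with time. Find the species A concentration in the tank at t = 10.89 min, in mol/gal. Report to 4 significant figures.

0.01986 mol/gal

Total volume: dV/dt = Q_in − Q_out = 41.9700 gal/min, so V(t) = 607.0 + 41.9700 t and V(10.89) = 1064.05 gal.
Species balance (pure solvent in): dm/dt = −Q_out · m/V(t).
Separate: dm/m = −Q_out dt/V(t) ⇒ ln(m/m₀) = −(Q_out/(Q_in−Q_out)) ln(V/V₀).
m = m₀ (V₀/V)^(Q_out/(Q_in−Q_out)) = 35.26 × (607.0/1064.05)^(0.911842) = 21.1348 mol.
C = m/V = 21.1348/1064.05 = 0.0198625 mol/gal.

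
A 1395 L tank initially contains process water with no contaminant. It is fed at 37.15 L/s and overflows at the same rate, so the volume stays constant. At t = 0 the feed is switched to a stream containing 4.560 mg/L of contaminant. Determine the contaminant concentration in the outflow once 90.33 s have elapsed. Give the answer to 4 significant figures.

Mass balance on the solute (V constant): V dC/dt = Q(C_in − C).
Rewrite as dC/dt + C/τ = C_in/τ, τ = V/Q = 37.5505 s.
Solution: C(t) = C_in + (C₀ − C_in) e^(−t/τ).
C(90.33) = 4.560 + (0 − 4.560)·e^(−90.33/37.5505) = 4.560 + (-4.56000)·0.0902147 = 4.14862 mg/L.

4.149 mg/L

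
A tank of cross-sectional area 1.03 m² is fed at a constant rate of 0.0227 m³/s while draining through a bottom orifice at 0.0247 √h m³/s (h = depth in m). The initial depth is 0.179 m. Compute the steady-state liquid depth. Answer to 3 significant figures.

0.845 m

A dh/dt = Q_in − 0.0247 √h. Steady state requires inflow = outflow:
Q_in = 0.0247 √h_ss ⇒ √h_ss = 0.0227/0.0247 = 0.91903.
h_ss = 0.91903² = 0.84461 m. (Since h₀ = 0.179 m < h_ss, the level will rise toward this value.)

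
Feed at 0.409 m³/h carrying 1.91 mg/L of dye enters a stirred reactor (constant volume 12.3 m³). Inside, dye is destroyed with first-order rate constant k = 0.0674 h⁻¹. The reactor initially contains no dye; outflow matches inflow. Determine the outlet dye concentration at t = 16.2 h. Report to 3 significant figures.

Accumulation = in − out − consumed: V dC/dt = Q C_in − Q C − k V C.
This is linear with rate a = Q/V + k = 0.10065 h⁻¹.
C_ss = Q C_in/(Q + kV) = 0.63100 mg/L; C(t) = C_ss + (C₀ − C_ss) e^(−a t).
C(16.2) = 0.63100 + (-0.63100)·e^(−0.10065·16.2) = 0.63100 + (-0.63100)·0.19582 = 0.50744 mg/L.

0.507 mg/L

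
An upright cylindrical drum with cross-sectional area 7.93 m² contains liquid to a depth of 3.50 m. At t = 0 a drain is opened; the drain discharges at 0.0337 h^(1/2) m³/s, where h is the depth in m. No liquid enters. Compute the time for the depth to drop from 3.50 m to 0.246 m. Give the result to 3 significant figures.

Mass balance (ρ constant): A dh/dt = −0.0337 √h.
∫ h^(−1/2) dh = −(0.0337/A) ∫ dt, giving 2√h = 2√h₀ − (0.0337/A) t.
t = 2A(√h₀ − √h)/0.0337 = 2·7.93·(√3.50 − √0.246)/0.0337
  = 15.860 × (1.8708 − 0.49598) / 0.0337 = 647.03 s.

647 s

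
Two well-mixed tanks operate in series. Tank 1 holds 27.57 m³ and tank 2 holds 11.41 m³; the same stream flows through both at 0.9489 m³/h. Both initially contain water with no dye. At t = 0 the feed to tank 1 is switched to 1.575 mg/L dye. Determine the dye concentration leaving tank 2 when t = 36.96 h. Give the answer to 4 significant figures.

Species balance on tank i: dCᵢ/dt = (Cᵢ₋₁ − Cᵢ)/τᵢ with τᵢ = Vᵢ/Q.
τ₁ = 27.57/0.9489 = 29.0547 h; τ₂ = 11.41/0.9489 = 12.0244 h.
Tank 1: C₁ = C_in(1 − e^(−t/τ₁)). Tank 2 (τ₁ ≠ τ₂): C₂ = C_in[1 − (τ₁ e^(−t/τ₁) − τ₂ e^(−t/τ₂))/(τ₁ − τ₂)].
At t = 36.96: e^(−t/τ₁) = 0.280247, e^(−t/τ₂) = 0.0462480.
C₂ = 1.575·[1 − (29.0547·0.280247 − 12.0244·0.0462480)/(17.0302)] = 1.575·0.554534 = 0.873392 mg/L.

0.8734 mg/L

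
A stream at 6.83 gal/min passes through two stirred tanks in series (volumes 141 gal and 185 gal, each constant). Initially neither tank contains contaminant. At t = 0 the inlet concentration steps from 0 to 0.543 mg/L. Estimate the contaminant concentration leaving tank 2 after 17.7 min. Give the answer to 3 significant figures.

0.0935 mg/L

Time constants: τᵢ = Vᵢ/Q for each well-mixed tank.
τ₁ = 141/6.83 = 20.644 min; τ₂ = 185/6.83 = 27.086 min.
Solving the cascade with C₁(0)=C₂(0)=0 gives C₂(t) = C_in[1 − (τ₁ e^(−t/τ₁) − τ₂ e^(−t/τ₂))/(τ₁ − τ₂)].
At t = 17.7: e^(−t/τ₁) = 0.42427, e^(−t/τ₂) = 0.52024.
C₂ = 0.543·[1 − (20.644·0.42427 − 27.086·0.52024)/(-6.4422)] = 0.543·0.17222 = 0.093517 mg/L.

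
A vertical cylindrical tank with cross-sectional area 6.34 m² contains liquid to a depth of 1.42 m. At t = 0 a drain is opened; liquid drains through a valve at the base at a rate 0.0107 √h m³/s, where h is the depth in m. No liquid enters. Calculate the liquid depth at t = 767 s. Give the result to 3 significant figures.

0.296 m

With no inflow, A dh/dt = −0.0107 √h.
Separate and integrate: 2(√h − √h₀) = −(0.0107/A) t.
√h = √1.42 − 0.0107·767/(2·6.34) = 1.1916 − 0.64723 = 0.54441.
h = 0.54441² = 0.29638 m.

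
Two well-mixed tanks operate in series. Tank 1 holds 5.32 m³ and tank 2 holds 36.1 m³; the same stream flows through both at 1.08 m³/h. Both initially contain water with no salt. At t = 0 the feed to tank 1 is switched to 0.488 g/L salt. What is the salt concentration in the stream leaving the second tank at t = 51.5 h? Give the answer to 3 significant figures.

0.365 g/L

Time constants: τᵢ = Vᵢ/Q for each well-mixed tank.
τ₁ = 5.32/1.08 = 4.9259 h; τ₂ = 36.1/1.08 = 33.426 h.
Tank 1: C₁ = C_in(1 − e^(−t/τ₁)). Tank 2 (τ₁ ≠ τ₂): C₂ = C_in[1 − (τ₁ e^(−t/τ₁) − τ₂ e^(−t/τ₂))/(τ₁ − τ₂)].
At t = 51.5: e^(−t/τ₁) = 2.8807e-05, e^(−t/τ₂) = 0.21423.
C₂ = 0.488·[1 − (4.9259·2.8807e-05 − 33.426·0.21423)/(-28.500)] = 0.488·0.74875 = 0.36539 g/L.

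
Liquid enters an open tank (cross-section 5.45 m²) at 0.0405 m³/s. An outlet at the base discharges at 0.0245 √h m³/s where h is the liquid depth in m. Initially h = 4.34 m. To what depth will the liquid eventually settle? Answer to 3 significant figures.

2.73 m

Mass balance (ρ constant): A dh/dt = Q_in − 0.0245 √h. At steady state dh/dt = 0:
Q_in = 0.0245 √h_ss ⇒ √h_ss = 0.0405/0.0245 = 1.6531.
h_ss = 1.6531² = 2.7326 m. (Since h₀ = 4.34 m > h_ss, the level will fall toward this value.)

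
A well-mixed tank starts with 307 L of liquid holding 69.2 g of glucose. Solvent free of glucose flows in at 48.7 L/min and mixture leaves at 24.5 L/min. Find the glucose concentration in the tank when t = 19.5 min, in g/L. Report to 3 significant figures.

Total volume: dV/dt = Q_in − Q_out = 24.200 L/min, so V(t) = 307 + 24.200 t and V(19.5) = 778.90 L.
No glucose enters, so dm/dt = −Q_out · (m/V).
Separate: dm/m = −Q_out dt/V(t) ⇒ ln(m/m₀) = −(Q_out/(Q_in−Q_out)) ln(V/V₀).
m = m₀ (V₀/V)^(Q_out/(Q_in−Q_out)) = 69.2 × (307/778.90)^(1.0124) = 26.962 g.
C = m/V = 26.962/778.90 = 0.034615 g/L.

0.0346 g/L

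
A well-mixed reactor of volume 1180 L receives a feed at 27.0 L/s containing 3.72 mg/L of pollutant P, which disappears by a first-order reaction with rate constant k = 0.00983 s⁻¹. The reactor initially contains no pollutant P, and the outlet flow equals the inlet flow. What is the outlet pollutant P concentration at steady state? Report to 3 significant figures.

2.60 mg/L

Species balance: V dC/dt = Q C_in − Q C − k V C.
Steady state (dC/dt = 0): C_ss = Q C_in/(Q + kV) = C_in/(1 + kV/Q).
C_ss = 27.0·3.72/(27.0 + 0.00983·1180) = 100.44/38.599 = 2.6021 mg/L.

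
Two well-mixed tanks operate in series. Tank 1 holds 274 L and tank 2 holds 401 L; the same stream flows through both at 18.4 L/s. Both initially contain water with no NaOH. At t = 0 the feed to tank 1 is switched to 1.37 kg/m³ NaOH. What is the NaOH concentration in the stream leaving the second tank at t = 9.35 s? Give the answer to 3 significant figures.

Time constants: τᵢ = Vᵢ/Q for each well-mixed tank.
τ₁ = 274/18.4 = 14.891 s; τ₂ = 401/18.4 = 21.793 s.
Tank 1: C₁ = C_in(1 − e^(−t/τ₁)). Tank 2 (τ₁ ≠ τ₂): C₂ = C_in[1 − (τ₁ e^(−t/τ₁) − τ₂ e^(−t/τ₂))/(τ₁ − τ₂)].
At t = 9.35: e^(−t/τ₁) = 0.53372, e^(−t/τ₂) = 0.65114.
C₂ = 1.37·[1 − (14.891·0.53372 − 21.793·0.65114)/(-6.9022)] = 1.37·0.095523 = 0.13087 kg/m³.

0.131 kg/m³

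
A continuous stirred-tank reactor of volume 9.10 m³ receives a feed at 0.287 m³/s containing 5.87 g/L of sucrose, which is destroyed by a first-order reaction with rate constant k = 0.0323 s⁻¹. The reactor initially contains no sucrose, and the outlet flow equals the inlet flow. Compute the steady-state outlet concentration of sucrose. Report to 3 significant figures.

Species balance: V dC/dt = Q C_in − Q C − k V C.
Steady state (dC/dt = 0): C_ss = Q C_in/(Q + kV) = C_in/(1 + kV/Q).
C_ss = 0.287·5.87/(0.287 + 0.0323·9.10) = 1.6847/0.58093 = 2.9000 g/L.

2.90 g/L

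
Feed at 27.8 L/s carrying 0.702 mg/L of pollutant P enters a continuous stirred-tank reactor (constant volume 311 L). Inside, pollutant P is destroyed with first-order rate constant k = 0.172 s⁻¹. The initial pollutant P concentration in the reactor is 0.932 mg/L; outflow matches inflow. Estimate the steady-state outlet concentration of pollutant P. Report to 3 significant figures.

V dC/dt = Q(C_in − C) − k V C.
Steady state (dC/dt = 0): C_ss = Q C_in/(Q + kV) = C_in/(1 + kV/Q).
C_ss = 27.8·0.702/(27.8 + 0.172·311) = 19.516/81.292 = 0.24007 mg/L.

0.240 mg/L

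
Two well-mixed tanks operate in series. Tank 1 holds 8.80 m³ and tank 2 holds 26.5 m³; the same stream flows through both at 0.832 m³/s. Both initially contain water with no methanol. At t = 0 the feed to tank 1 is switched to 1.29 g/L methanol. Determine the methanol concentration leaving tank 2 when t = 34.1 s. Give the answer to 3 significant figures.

0.653 g/L

Time constants: τᵢ = Vᵢ/Q for each well-mixed tank.
τ₁ = 8.80/0.832 = 10.577 s; τ₂ = 26.5/0.832 = 31.851 s.
Solving the cascade with C₁(0)=C₂(0)=0 gives C₂(t) = C_in[1 − (τ₁ e^(−t/τ₁) − τ₂ e^(−t/τ₂))/(τ₁ − τ₂)].
At t = 34.1: e^(−t/τ₁) = 0.039796, e^(−t/τ₂) = 0.34280.
C₂ = 1.29·[1 − (10.577·0.039796 − 31.851·0.34280)/(-21.274)] = 1.29·0.50656 = 0.65346 g/L.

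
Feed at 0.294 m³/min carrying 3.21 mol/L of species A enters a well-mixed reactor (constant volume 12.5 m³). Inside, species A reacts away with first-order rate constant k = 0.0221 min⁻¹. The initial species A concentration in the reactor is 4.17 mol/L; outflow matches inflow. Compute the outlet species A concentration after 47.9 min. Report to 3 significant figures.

1.94 mol/L

Species balance: V dC/dt = Q C_in − Q C − k V C.
This is linear with rate a = Q/V + k = 0.045620 min⁻¹.
C_ss = Q C_in/(Q + kV) = 1.6550 mol/L; C(t) = C_ss + (C₀ − C_ss) e^(−a t).
C(47.9) = 1.6550 + (2.5150)·e^(−0.045620·47.9) = 1.6550 + (2.5150)·0.11246 = 1.9378 mol/L.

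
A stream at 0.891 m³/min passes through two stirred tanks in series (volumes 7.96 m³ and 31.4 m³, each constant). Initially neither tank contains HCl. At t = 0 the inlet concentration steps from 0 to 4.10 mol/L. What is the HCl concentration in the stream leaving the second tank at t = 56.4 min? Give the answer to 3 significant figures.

Time constants: τᵢ = Vᵢ/Q for each well-mixed tank.
τ₁ = 7.96/0.891 = 8.9338 min; τ₂ = 31.4/0.891 = 35.241 min.
Tank 1: C₁ = C_in(1 − e^(−t/τ₁)). Tank 2 (τ₁ ≠ τ₂): C₂ = C_in[1 − (τ₁ e^(−t/τ₁) − τ₂ e^(−t/τ₂))/(τ₁ − τ₂)].
At t = 56.4: e^(−t/τ₁) = 0.0018124, e^(−t/τ₂) = 0.20182.
C₂ = 4.10·[1 − (8.9338·0.0018124 − 35.241·0.20182)/(-26.308)] = 4.10·0.73026 = 2.9941 mol/L.

2.99 mol/L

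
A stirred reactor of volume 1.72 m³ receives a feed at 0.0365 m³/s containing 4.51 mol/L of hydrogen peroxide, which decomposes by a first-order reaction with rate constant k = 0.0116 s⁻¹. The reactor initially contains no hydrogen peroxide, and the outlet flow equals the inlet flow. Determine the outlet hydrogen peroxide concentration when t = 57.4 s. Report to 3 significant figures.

2.47 mol/L

Accumulation = in − out − consumed: V dC/dt = Q C_in − Q C − k V C.
This is linear with rate a = Q/V + k = 0.032821 s⁻¹.
C_ss = Q C_in/(Q + kV) = 2.9160 mol/L; C(t) = C_ss + (C₀ − C_ss) e^(−a t).
C(57.4) = 2.9160 + (-2.9160)·e^(−0.032821·57.4) = 2.9160 + (-2.9160)·0.15199 = 2.4728 mol/L.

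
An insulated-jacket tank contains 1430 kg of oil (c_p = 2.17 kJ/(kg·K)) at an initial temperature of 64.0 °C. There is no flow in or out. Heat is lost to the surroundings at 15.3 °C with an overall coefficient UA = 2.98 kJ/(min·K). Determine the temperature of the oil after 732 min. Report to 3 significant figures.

M c_p dT/dt = −UA(T − T_amb).
dT/dt = (T_ss − T)/τ with T_ss = T_amb = 15.300 °C, τ = M c_p/UA = 1430·2.17/2.98 = 1041.3 min.
Integrating: T(t) = T_ss + (T₀ − T_ss) e^(−t/τ).
T(732) = 15.300 + (48.700)·0.49512 = 39.412 °C.

39.4 °C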